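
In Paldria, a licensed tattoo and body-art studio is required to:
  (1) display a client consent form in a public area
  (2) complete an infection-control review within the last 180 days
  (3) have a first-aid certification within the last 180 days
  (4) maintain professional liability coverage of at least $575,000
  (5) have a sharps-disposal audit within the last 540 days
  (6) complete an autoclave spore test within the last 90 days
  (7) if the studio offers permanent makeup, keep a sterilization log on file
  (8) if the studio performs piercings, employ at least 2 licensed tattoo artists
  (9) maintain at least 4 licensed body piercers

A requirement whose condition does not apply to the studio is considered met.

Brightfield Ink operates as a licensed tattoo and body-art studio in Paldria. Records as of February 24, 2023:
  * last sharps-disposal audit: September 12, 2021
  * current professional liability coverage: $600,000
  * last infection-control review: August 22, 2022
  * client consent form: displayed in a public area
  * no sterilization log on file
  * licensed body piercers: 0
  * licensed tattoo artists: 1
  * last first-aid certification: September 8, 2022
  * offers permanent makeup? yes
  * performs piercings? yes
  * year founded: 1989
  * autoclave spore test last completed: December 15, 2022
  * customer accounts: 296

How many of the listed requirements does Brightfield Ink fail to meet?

4

1. client consent form present → met
2. infection-control review 186 days ago vs limit 180 → not met
3. first-aid certification 169 days ago vs limit 180 → met
4. professional liability coverage $600,000 ≥ $575,000 → met
5. sharps-disposal audit 530 days ago vs limit 540 → met
6. autoclave spore test 71 days ago vs limit 90 → met
7. condition 'offers permanent makeup' holds; sterilization log absent → not met
8. condition 'performs piercings' holds; licensed tattoo artists 1 < 2 → not met
9. licensed body piercers 0 < 4 → not met
Not met: 4 of 9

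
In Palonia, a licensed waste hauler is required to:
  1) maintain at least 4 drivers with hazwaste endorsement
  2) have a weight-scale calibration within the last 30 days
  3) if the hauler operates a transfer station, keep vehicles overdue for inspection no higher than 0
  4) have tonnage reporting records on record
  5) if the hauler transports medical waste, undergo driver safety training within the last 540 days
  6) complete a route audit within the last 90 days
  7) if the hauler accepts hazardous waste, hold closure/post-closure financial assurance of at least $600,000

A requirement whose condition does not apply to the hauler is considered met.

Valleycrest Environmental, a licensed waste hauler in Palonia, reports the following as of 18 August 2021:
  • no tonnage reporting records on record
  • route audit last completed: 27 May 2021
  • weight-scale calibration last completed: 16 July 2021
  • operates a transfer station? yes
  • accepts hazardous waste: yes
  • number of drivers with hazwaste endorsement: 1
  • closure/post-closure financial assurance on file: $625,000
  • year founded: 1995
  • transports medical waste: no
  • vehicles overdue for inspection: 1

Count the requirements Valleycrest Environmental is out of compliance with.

1. drivers with hazwaste endorsement 1 < 4 → not met
2. weight-scale calibration 33 days ago vs limit 30 → not met
3. condition 'operates a transfer station' holds; vehicles overdue for inspection 1 > 0 → not met
4. tonnage reporting records absent → not met
5. condition 'transports medical waste' does not hold → requirement n/a → met
6. route audit 83 days ago vs limit 90 → met
7. condition 'accepts hazardous waste' holds; closure/post-closure financial assurance $625,000 ≥ $600,000 → met
Not met: 4 of 7

4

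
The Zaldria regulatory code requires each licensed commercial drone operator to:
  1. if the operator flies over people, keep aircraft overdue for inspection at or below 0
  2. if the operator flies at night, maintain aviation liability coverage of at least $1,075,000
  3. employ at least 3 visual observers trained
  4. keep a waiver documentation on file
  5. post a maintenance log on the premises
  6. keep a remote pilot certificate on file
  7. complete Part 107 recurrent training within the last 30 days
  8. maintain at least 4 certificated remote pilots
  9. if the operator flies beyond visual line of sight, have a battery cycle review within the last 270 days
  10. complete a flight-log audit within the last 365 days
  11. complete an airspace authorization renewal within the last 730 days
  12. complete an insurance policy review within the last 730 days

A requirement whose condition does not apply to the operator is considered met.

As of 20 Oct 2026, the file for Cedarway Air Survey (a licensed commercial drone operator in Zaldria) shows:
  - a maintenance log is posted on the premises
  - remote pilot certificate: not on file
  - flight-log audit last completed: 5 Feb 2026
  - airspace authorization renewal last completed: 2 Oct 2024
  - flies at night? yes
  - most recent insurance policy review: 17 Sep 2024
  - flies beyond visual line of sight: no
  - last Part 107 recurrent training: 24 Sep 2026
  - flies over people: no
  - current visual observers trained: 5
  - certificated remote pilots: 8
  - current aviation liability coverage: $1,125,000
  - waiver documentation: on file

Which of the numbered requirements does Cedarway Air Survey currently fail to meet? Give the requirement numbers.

1. condition 'flies over people' does not hold → requirement n/a → met
2. condition 'flies at night' holds; aviation liability coverage $1,125,000 ≥ $1,075,000 → met
3. visual observers trained 5 ≥ 3 → met
4. waiver documentation present → met
5. maintenance log present → met
6. remote pilot certificate absent → not met
7. Part 107 recurrent training 26 days ago vs limit 30 → met
8. certificated remote pilots 8 ≥ 4 → met
9. condition 'flies beyond visual line of sight' does not hold → requirement n/a → met
10. flight-log audit 257 days ago vs limit 365 → met
11. airspace authorization renewal 748 days ago vs limit 730 → not met
12. insurance policy review 763 days ago vs limit 730 → not met
Not met: 6, 11, 12

6, 11, 12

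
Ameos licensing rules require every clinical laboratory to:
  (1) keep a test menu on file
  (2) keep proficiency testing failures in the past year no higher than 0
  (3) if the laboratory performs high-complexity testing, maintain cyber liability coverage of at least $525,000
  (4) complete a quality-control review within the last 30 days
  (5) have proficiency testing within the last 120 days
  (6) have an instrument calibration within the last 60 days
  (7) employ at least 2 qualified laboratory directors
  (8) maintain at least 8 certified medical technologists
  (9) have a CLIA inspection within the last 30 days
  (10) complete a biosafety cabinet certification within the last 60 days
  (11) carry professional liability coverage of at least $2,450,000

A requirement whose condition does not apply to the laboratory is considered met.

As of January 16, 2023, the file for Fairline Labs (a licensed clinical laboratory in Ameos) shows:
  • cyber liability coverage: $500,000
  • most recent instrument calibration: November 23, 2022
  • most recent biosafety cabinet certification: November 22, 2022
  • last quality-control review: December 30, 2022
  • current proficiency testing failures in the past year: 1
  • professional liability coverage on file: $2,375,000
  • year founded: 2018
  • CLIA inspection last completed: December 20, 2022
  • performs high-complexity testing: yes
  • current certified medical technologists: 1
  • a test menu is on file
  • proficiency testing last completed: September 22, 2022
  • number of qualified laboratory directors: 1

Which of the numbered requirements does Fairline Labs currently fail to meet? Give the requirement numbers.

1. test menu present → met
2. proficiency testing failures in the past year 1 > 0 → not met
3. condition 'performs high-complexity testing' holds; cyber liability coverage $500,000 < $525,000 → not met
4. quality-control review 17 days ago vs limit 30 → met
5. proficiency testing 116 days ago vs limit 120 → met
6. instrument calibration 54 days ago vs limit 60 → met
7. qualified laboratory directors 1 < 2 → not met
8. certified medical technologists 1 < 8 → not met
9. CLIA inspection 27 days ago vs limit 30 → met
10. biosafety cabinet certification 55 days ago vs limit 60 → met
11. professional liability coverage $2,375,000 < $2,450,000 → not met
Not met: 2, 3, 7, 8, 11

2, 3, 7, 8, 11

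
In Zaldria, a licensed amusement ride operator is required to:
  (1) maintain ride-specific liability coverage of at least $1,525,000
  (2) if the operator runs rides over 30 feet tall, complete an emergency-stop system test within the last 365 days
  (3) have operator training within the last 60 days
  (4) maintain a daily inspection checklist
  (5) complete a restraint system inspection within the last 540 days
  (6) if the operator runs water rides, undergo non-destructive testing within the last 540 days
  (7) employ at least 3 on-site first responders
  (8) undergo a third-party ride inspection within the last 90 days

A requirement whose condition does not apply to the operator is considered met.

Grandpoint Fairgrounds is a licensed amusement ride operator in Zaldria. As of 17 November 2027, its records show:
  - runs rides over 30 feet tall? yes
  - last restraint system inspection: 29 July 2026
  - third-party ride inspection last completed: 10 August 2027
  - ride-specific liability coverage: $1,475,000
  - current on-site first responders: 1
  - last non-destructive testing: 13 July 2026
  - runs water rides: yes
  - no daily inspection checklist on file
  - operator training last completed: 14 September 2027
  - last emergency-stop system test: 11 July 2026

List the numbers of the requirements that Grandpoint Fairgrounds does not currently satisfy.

1. ride-specific liability coverage $1,475,000 < $1,525,000 → not met
2. condition 'runs rides over 30 feet tall' holds; emergency-stop system test 494 days ago vs limit 365 → not met
3. operator training 64 days ago vs limit 60 → not met
4. daily inspection checklist absent → not met
5. restraint system inspection 476 days ago vs limit 540 → met
6. condition 'runs water rides' holds; non-destructive testing 492 days ago vs limit 540 → met
7. on-site first responders 1 < 3 → not met
8. third-party ride inspection 99 days ago vs limit 90 → not met
Not met: 1, 2, 3, 4, 7, 8

1, 2, 3, 4, 7, 8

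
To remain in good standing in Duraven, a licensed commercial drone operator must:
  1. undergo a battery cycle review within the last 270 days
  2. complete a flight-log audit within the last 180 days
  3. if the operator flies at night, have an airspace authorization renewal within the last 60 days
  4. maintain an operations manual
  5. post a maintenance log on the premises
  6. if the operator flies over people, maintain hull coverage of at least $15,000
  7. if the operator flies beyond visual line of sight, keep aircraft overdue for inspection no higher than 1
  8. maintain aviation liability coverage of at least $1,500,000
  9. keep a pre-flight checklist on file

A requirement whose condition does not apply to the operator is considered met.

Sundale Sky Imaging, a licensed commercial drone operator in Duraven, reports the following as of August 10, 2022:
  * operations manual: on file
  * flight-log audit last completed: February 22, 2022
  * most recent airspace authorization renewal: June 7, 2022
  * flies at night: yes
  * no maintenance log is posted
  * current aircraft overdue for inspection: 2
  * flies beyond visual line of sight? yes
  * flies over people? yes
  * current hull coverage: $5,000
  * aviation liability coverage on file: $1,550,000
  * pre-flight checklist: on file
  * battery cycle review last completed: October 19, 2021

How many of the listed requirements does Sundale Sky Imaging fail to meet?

1. battery cycle review 295 days ago vs limit 270 → not met
2. flight-log audit 169 days ago vs limit 180 → met
3. condition 'flies at night' holds; airspace authorization renewal 64 days ago vs limit 60 → not met
4. operations manual present → met
5. maintenance log absent → not met
6. condition 'flies over people' holds; hull coverage $5,000 < $15,000 → not met
7. condition 'flies beyond visual line of sight' holds; aircraft overdue for inspection 2 > 1 → not met
8. aviation liability coverage $1,550,000 ≥ $1,500,000 → met
9. pre-flight checklist present → met
Not met: 5 of 9

5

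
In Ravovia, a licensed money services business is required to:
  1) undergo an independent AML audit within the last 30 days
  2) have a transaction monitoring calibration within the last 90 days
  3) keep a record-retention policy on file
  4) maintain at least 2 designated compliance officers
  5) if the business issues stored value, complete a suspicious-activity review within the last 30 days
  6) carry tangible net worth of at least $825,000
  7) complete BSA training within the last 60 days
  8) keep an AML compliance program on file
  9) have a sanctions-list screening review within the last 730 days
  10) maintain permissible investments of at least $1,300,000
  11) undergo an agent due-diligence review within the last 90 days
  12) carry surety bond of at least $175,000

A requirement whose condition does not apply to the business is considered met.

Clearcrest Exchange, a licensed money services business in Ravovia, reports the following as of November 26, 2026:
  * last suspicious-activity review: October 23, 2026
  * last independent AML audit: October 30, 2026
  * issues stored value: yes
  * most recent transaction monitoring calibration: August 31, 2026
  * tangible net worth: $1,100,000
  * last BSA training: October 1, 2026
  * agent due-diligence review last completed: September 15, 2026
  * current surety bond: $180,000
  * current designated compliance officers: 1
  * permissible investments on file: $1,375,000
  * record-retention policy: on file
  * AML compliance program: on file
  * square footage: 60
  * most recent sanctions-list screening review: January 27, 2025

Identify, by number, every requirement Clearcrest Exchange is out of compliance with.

4, 5

1. independent AML audit 27 days ago vs limit 30 → met
2. transaction monitoring calibration 87 days ago vs limit 90 → met
3. record-retention policy present → met
4. designated compliance officers 1 < 2 → not met
5. condition 'issues stored value' holds; suspicious-activity review 34 days ago vs limit 30 → not met
6. tangible net worth $1,100,000 ≥ $825,000 → met
7. BSA training 56 days ago vs limit 60 → met
8. AML compliance program present → met
9. sanctions-list screening review 668 days ago vs limit 730 → met
10. permissible investments $1,375,000 ≥ $1,300,000 → met
11. agent due-diligence review 72 days ago vs limit 90 → met
12. surety bond $180,000 ≥ $175,000 → met
Not met: 4, 5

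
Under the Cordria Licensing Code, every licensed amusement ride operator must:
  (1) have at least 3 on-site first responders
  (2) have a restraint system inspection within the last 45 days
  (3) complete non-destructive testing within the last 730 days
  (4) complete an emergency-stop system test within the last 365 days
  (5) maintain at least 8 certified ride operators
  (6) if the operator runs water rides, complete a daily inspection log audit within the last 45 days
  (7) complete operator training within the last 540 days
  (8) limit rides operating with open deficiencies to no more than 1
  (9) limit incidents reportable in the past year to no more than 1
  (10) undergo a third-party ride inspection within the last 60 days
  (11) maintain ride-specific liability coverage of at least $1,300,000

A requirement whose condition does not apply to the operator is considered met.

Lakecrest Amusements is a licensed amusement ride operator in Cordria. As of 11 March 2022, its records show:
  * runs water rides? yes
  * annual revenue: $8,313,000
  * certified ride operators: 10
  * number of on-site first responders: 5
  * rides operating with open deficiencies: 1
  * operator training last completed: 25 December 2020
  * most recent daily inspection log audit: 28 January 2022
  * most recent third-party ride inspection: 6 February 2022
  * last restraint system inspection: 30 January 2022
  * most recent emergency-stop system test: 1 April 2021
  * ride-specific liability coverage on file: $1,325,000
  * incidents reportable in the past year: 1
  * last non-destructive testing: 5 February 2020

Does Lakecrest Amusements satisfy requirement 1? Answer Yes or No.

1. on-site first responders 5 ≥ 3 → met

Yes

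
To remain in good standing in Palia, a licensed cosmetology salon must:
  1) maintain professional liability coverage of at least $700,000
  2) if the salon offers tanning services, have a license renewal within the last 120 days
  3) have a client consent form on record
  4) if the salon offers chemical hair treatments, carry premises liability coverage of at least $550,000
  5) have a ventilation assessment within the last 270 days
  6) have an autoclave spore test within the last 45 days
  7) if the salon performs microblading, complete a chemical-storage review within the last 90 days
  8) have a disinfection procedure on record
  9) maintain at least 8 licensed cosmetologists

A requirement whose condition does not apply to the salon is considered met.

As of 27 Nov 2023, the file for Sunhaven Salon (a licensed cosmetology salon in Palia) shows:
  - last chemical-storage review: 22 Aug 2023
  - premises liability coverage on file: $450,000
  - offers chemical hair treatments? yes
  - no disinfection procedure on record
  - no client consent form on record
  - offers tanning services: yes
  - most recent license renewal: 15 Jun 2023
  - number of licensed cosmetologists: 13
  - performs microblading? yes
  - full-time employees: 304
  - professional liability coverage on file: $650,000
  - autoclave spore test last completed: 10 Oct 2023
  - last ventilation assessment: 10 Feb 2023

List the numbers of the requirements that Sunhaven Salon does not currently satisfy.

1. professional liability coverage $650,000 < $700,000 → not met
2. condition 'offers tanning services' holds; license renewal 165 days ago vs limit 120 → not met
3. client consent form absent → not met
4. condition 'offers chemical hair treatments' holds; premises liability coverage $450,000 < $550,000 → not met
5. ventilation assessment 290 days ago vs limit 270 → not met
6. autoclave spore test 48 days ago vs limit 45 → not met
7. condition 'performs microblading' holds; chemical-storage review 97 days ago vs limit 90 → not met
8. disinfection procedure absent → not met
9. licensed cosmetologists 13 ≥ 8 → met
Not met: 1, 2, 3, 4, 5, 6, 7, 8

1, 2, 3, 4, 5, 6, 7, 8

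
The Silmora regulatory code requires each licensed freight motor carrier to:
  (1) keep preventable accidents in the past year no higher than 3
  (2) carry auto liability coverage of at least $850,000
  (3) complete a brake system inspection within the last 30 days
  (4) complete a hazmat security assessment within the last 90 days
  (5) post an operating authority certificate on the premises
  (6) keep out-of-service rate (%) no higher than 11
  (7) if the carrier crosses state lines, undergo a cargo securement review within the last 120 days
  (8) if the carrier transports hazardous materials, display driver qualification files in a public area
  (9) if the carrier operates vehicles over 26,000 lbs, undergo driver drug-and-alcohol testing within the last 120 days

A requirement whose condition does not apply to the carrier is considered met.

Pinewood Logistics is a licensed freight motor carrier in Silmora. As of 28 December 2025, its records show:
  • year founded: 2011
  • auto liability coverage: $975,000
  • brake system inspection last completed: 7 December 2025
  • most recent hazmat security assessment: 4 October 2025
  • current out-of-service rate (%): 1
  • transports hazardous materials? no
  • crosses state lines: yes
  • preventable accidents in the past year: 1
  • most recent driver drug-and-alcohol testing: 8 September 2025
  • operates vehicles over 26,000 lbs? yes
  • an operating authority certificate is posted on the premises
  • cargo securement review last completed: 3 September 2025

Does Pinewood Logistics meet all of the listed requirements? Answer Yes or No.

1. preventable accidents in the past year 1 ≤ 3 → met
2. auto liability coverage $975,000 ≥ $850,000 → met
3. brake system inspection 21 days ago vs limit 30 → met
4. hazmat security assessment 85 days ago vs limit 90 → met
5. operating authority certificate present → met
6. out-of-service rate (%) 1 ≤ 11 → met
7. condition 'crosses state lines' holds; cargo securement review 116 days ago vs limit 120 → met
8. condition 'transports hazardous materials' does not hold → requirement n/a → met
9. condition 'operates vehicles over 26,000 lbs' holds; driver drug-and-alcohol testing 111 days ago vs limit 120 → met
All met.

Yes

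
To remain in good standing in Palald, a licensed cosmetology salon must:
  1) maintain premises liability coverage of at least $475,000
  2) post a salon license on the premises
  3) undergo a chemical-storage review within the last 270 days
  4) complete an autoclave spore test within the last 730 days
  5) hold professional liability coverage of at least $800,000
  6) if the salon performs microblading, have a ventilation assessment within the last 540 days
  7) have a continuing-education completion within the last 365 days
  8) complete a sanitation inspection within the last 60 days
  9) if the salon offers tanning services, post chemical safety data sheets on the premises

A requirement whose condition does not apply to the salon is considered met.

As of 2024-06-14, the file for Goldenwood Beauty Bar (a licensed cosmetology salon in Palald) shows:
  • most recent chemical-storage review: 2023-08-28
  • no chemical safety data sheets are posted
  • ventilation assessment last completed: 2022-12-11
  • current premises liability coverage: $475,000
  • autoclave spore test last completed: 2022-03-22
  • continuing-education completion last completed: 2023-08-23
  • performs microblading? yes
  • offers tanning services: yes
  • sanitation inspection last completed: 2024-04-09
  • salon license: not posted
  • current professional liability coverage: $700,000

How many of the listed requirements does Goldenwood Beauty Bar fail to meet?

7

1. premises liability coverage $475,000 ≥ $475,000 → met
2. salon license absent → not met
3. chemical-storage review 291 days ago vs limit 270 → not met
4. autoclave spore test 815 days ago vs limit 730 → not met
5. professional liability coverage $700,000 < $800,000 → not met
6. condition 'performs microblading' holds; ventilation assessment 551 days ago vs limit 540 → not met
7. continuing-education completion 296 days ago vs limit 365 → met
8. sanitation inspection 66 days ago vs limit 60 → not met
9. condition 'offers tanning services' holds; chemical safety data sheets absent → not met
Not met: 7 of 9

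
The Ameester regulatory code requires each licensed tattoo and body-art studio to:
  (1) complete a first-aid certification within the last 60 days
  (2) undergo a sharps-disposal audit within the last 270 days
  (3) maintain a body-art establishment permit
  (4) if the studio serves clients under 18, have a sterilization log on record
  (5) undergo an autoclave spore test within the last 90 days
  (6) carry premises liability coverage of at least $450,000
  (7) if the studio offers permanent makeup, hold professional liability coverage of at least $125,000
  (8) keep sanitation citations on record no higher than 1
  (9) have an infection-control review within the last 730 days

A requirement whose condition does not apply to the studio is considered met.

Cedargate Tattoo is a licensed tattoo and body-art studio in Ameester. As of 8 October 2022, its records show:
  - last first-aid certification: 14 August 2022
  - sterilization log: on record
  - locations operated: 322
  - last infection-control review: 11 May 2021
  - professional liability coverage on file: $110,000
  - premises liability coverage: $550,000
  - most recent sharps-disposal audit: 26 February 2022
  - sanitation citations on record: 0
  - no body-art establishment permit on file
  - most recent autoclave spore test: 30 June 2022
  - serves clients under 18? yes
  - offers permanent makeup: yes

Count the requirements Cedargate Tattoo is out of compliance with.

1. first-aid certification 55 days ago vs limit 60 → met
2. sharps-disposal audit 224 days ago vs limit 270 → met
3. body-art establishment permit absent → not met
4. condition 'serves clients under 18' holds; sterilization log present → met
5. autoclave spore test 100 days ago vs limit 90 → not met
6. premises liability coverage $550,000 ≥ $450,000 → met
7. condition 'offers permanent makeup' holds; professional liability coverage $110,000 < $125,000 → not met
8. sanitation citations on record 0 ≤ 1 → met
9. infection-control review 515 days ago vs limit 730 → met
Not met: 3 of 9

3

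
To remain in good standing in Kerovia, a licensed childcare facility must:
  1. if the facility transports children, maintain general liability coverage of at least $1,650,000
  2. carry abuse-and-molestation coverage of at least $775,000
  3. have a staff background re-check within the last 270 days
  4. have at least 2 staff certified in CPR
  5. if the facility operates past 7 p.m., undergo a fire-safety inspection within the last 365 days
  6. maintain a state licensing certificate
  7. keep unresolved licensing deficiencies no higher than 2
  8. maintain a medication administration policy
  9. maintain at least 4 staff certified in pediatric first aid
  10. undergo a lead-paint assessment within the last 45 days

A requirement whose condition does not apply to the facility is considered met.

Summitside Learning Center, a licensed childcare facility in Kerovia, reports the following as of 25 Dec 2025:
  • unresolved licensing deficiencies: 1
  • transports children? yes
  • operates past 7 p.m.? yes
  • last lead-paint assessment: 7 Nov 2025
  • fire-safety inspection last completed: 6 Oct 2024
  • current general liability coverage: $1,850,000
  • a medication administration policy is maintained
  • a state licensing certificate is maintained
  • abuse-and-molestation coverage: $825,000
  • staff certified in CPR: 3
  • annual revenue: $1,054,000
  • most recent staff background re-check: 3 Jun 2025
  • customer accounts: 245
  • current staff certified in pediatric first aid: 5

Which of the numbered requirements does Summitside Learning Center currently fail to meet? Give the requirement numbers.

1. condition 'transports children' holds; general liability coverage $1,850,000 ≥ $1,650,000 → met
2. abuse-and-molestation coverage $825,000 ≥ $775,000 → met
3. staff background re-check 205 days ago vs limit 270 → met
4. staff certified in CPR 3 ≥ 2 → met
5. condition 'operates past 7 p.m.' holds; fire-safety inspection 445 days ago vs limit 365 → not met
6. state licensing certificate present → met
7. unresolved licensing deficiencies 1 ≤ 2 → met
8. medication administration policy present → met
9. staff certified in pediatric first aid 5 ≥ 4 → met
10. lead-paint assessment 48 days ago vs limit 45 → not met
Not met: 5, 10

5, 10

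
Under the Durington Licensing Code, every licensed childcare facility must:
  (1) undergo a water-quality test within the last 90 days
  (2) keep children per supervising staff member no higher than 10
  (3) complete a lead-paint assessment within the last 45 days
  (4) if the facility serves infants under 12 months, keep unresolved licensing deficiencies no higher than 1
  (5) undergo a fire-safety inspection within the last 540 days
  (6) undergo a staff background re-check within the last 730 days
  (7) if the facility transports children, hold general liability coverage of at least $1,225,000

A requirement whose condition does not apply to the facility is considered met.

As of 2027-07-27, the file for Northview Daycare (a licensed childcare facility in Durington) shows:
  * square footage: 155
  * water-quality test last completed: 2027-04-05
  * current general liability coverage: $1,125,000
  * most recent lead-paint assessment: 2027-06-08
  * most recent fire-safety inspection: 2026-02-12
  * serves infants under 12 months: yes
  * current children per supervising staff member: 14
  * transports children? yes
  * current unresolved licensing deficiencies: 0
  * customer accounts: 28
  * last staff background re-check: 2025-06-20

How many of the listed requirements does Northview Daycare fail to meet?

5

1. water-quality test 113 days ago vs limit 90 → not met
2. children per supervising staff member 14 > 10 → not met
3. lead-paint assessment 49 days ago vs limit 45 → not met
4. condition 'serves infants under 12 months' holds; unresolved licensing deficiencies 0 ≤ 1 → met
5. fire-safety inspection 530 days ago vs limit 540 → met
6. staff background re-check 767 days ago vs limit 730 → not met
7. condition 'transports children' holds; general liability coverage $1,125,000 < $1,225,000 → not met
Not met: 5 of 7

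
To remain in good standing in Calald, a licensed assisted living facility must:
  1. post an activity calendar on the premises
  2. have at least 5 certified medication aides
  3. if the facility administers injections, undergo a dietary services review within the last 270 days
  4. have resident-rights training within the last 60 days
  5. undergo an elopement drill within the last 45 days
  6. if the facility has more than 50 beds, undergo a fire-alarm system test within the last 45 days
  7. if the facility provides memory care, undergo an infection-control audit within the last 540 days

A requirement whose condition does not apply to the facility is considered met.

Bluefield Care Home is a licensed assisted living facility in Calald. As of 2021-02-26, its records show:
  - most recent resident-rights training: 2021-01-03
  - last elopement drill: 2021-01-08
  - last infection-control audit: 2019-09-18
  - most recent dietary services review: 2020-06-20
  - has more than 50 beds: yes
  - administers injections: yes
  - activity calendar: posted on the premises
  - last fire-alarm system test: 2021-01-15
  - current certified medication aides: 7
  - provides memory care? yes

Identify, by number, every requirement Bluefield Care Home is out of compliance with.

1. activity calendar present → met
2. certified medication aides 7 ≥ 5 → met
3. condition 'administers injections' holds; dietary services review 251 days ago vs limit 270 → met
4. resident-rights training 54 days ago vs limit 60 → met
5. elopement drill 49 days ago vs limit 45 → not met
6. condition 'has more than 50 beds' holds; fire-alarm system test 42 days ago vs limit 45 → met
7. condition 'provides memory care' holds; infection-control audit 527 days ago vs limit 540 → met
Not met: 5

5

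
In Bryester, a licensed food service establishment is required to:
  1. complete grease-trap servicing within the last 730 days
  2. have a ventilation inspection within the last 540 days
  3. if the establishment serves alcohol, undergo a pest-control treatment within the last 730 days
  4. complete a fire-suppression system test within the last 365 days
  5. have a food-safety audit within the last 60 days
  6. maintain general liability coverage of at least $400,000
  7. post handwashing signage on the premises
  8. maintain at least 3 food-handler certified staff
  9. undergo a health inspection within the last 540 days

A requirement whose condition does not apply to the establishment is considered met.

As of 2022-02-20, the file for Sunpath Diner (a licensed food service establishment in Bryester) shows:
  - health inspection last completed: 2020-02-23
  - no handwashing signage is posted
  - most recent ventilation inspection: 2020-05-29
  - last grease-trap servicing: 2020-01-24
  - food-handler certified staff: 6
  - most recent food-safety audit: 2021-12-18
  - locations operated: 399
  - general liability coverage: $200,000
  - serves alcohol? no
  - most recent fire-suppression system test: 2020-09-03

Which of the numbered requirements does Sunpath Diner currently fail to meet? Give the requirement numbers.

1. grease-trap servicing 758 days ago vs limit 730 → not met
2. ventilation inspection 632 days ago vs limit 540 → not met
3. condition 'serves alcohol' does not hold → requirement n/a → met
4. fire-suppression system test 535 days ago vs limit 365 → not met
5. food-safety audit 64 days ago vs limit 60 → not met
6. general liability coverage $200,000 < $400,000 → not met
7. handwashing signage absent → not met
8. food-handler certified staff 6 ≥ 3 → met
9. health inspection 728 days ago vs limit 540 → not met
Not met: 1, 2, 4, 5, 6, 7, 9

1, 2, 4, 5, 6, 7, 9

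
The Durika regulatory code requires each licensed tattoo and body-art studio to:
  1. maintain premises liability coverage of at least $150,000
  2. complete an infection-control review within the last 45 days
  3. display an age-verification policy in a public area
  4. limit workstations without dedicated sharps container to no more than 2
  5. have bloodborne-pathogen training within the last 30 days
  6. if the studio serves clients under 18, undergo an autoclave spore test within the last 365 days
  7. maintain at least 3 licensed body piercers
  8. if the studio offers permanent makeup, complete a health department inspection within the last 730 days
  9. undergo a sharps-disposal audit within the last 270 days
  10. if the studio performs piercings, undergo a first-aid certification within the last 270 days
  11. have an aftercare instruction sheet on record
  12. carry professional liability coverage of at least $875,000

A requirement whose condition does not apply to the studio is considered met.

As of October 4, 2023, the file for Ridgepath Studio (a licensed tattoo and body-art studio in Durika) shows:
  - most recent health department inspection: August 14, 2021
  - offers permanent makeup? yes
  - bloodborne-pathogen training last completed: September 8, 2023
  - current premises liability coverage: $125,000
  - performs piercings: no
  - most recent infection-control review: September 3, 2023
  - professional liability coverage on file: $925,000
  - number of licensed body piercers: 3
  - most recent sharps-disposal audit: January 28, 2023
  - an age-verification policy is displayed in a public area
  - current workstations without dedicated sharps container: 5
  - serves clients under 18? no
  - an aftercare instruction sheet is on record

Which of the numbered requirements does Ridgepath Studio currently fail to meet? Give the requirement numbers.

1. premises liability coverage $125,000 < $150,000 → not met
2. infection-control review 31 days ago vs limit 45 → met
3. age-verification policy present → met
4. workstations without dedicated sharps container 5 > 2 → not met
5. bloodborne-pathogen training 26 days ago vs limit 30 → met
6. condition 'serves clients under 18' does not hold → requirement n/a → met
7. licensed body piercers 3 ≥ 3 → met
8. condition 'offers permanent makeup' holds; health department inspection 781 days ago vs limit 730 → not met
9. sharps-disposal audit 249 days ago vs limit 270 → met
10. condition 'performs piercings' does not hold → requirement n/a → met
11. aftercare instruction sheet present → met
12. professional liability coverage $925,000 ≥ $875,000 → met
Not met: 1, 4, 8

1, 4, 8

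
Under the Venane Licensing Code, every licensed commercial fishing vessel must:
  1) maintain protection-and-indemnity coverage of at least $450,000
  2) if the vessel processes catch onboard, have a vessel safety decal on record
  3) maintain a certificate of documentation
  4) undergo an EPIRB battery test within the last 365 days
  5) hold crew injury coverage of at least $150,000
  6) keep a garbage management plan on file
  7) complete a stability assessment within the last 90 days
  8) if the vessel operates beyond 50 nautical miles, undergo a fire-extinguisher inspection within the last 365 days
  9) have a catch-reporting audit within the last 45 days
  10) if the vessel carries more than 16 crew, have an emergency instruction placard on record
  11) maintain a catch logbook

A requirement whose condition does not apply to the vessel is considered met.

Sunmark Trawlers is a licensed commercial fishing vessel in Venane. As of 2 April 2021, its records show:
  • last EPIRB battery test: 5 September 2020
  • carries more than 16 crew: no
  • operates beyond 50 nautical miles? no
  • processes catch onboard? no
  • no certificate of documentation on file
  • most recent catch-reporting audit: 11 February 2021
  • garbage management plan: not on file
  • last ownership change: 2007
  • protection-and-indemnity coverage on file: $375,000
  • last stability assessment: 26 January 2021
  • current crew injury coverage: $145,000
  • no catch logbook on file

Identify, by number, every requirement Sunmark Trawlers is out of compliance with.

1. protection-and-indemnity coverage $375,000 < $450,000 → not met
2. condition 'processes catch onboard' does not hold → requirement n/a → met
3. certificate of documentation absent → not met
4. EPIRB battery test 209 days ago vs limit 365 → met
5. crew injury coverage $145,000 < $150,000 → not met
6. garbage management plan absent → not met
7. stability assessment 66 days ago vs limit 90 → met
8. condition 'operates beyond 50 nautical miles' does not hold → requirement n/a → met
9. catch-reporting audit 50 days ago vs limit 45 → not met
10. condition 'carries more than 16 crew' does not hold → requirement n/a → met
11. catch logbook absent → not met
Not met: 1, 3, 5, 6, 9, 11

1, 3, 5, 6, 9, 11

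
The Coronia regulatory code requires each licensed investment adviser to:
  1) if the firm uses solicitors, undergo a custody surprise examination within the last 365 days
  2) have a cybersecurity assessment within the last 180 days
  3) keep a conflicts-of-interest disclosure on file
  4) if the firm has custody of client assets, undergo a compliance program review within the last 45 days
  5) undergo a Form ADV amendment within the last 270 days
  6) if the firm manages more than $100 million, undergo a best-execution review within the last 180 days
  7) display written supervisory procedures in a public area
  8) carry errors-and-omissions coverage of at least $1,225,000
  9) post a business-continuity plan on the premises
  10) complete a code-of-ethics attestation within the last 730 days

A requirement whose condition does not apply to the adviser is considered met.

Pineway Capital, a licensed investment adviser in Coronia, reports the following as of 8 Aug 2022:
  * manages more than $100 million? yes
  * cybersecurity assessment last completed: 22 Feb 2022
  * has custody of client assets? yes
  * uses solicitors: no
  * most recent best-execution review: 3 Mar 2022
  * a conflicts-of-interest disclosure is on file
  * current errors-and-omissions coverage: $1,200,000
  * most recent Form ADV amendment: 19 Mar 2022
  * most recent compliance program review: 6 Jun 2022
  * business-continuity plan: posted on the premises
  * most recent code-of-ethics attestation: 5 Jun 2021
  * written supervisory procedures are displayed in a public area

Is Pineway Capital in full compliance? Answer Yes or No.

No

1. condition 'uses solicitors' does not hold → requirement n/a → met
2. cybersecurity assessment 167 days ago vs limit 180 → met
3. conflicts-of-interest disclosure present → met
4. condition 'has custody of client assets' holds; compliance program review 63 days ago vs limit 45 → not met
5. Form ADV amendment 142 days ago vs limit 270 → met
6. condition 'manages more than $100 million' holds; best-execution review 158 days ago vs limit 180 → met
7. written supervisory procedures present → met
8. errors-and-omissions coverage $1,200,000 < $1,225,000 → not met
9. business-continuity plan present → met
10. code-of-ethics attestation 429 days ago vs limit 730 → met
Not met: 4, 8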